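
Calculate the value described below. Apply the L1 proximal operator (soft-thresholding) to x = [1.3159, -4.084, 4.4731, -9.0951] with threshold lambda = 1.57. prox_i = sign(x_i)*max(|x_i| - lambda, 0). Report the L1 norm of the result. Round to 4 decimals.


Soft-thresholding with lambda = 1.57:
prox(1.3159) = sign(1.3159)*max(|1.3159| - 1.57, 0) = 0.0
prox(-4.084) = sign(-4.084)*max(|-4.084| - 1.57, 0) = -2.514
prox(4.4731) = sign(4.4731)*max(|4.4731| - 1.57, 0) = 2.9031
prox(-9.0951) = sign(-9.0951)*max(|-9.0951| - 1.57, 0) = -7.5251
prox(x) = [0.0, -2.514, 2.9031, -7.5251]
||prox(x)||_1 = 0.0 + 2.514 + 2.9031 + 7.5251 = 12.9422


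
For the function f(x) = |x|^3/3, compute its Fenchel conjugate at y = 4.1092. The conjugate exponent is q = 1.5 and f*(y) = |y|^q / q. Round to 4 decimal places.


The conjugate exponent q satisfies 1/p + 1/q = 1.
p = 3, so q = 3/(3 - 1) = 1.5
|y|^q = 4.1092^1.5 = 8.3298
f*(4.1092) = 8.3298 / 1.5 = 5.5532


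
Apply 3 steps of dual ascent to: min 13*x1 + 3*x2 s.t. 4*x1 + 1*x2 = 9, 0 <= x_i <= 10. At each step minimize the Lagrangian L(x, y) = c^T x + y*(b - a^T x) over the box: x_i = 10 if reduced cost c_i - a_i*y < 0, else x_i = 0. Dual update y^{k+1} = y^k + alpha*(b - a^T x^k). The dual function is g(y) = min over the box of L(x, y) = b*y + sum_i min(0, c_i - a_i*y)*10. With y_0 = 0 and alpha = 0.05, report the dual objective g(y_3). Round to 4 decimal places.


Dual ascent for LP: min 13*x1 + 3*x2, 4*x1 + 1*x2 = 9, 0 <= x_i <= 10
Step 1: y^k = 0.0, reduced costs: (13.0, 3.0)
  x^k = (0.0, 0.0), subgradient = b - a^T x = 9.0
  y^{k+1} = 0.0 + 0.05*9.0 = 0.45
Step 2: y^k = 0.45, reduced costs: (11.2, 2.55)
  x^k = (0.0, 0.0), subgradient = b - a^T x = 9.0
  y^{k+1} = 0.45 + 0.05*9.0 = 0.9
Step 3: y^k = 0.9, reduced costs: (9.4, 2.1)
  x^k = (0.0, 0.0), subgradient = b - a^T x = 9.0
  y^{k+1} = 0.9 + 0.05*9.0 = 1.35
Dual objective at y_3 = 1.35: reduced costs (7.6, 1.65), box minimizer x = (0.0, 0.0)
g(y_3) = b*y + (c1 - a1*y)*x1 + (c2 - a2*y)*x2 = 9*1.35 + 7.6*0.0 + 1.65*0.0 = 12.15 + 0.0 + 0.0 = 12.15


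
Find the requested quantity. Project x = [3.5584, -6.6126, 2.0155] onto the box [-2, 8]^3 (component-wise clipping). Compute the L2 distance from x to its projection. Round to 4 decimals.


Project each component onto [-2, 8].
clip(3.5584) = 3.5584, clip(-6.6126) = -2.0, clip(2.0155) = 2.0155
Projection = [3.5584, -2.0, 2.0155]
Squared diffs: [0.0, 21.2761, 0.0]
Distance = sqrt(21.2761) = 4.6126


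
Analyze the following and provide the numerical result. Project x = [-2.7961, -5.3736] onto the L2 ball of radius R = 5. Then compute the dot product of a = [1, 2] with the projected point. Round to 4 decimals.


Step 1: Compute ||x|| (intermediates to 6 decimals).
||x|| = sqrt((-2.7961)^2 + (-5.3736)^2) = 6.057537
Step 2: Project.
Since ||x|| > R, scale = R/||x|| = 5/6.057537 = 0.825418, proj(x) = scale * x
proj(x) = [-2.307951, -4.435466]
Step 3: Dot product.
a^T * proj(x) = 1*(-2.307951) + 2*(-4.435466) = -11.1789


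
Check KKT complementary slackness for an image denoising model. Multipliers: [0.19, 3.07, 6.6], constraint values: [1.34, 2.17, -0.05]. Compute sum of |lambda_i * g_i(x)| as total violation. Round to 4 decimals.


KKT complementary slackness check:
lambda_1 * g_1 = 0.19 * 1.34 = 0.2546
lambda_2 * g_2 = 3.07 * 2.17 = 6.6619
lambda_3 * g_3 = 6.6 * -0.05 = -0.33
Total violation = 0.2546 + 6.6619 + 0.33 = 7.2465


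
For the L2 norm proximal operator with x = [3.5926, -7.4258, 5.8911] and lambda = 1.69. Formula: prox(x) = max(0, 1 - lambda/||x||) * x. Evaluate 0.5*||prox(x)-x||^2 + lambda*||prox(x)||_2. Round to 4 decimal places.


Step 1: Compute ||x||.
||x|| = 10.1368
Step 2: Compute scaling factor.
scale = max(0, 1 - 1.69/10.1368) = 0.8333
Step 3: prox(x) = [2.9936, -6.1878, 4.9089]
||prox(x)|| = 8.4468
Step 4: Proximal objective.
0.5*||prox-x||^2 = 1.4281
lambda*||prox|| = 14.2751
Total = 15.7031


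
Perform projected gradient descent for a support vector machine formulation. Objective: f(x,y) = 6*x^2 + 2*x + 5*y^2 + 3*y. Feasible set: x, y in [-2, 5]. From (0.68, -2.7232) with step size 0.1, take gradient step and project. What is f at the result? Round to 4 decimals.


Step 1: Compute gradient at (0.68, -2.7232).
grad_x = 2*6*0.68 + 2 = 10.16
grad_y = 2*5*-2.7232 + 3 = -24.232
Step 2: Gradient step.
x_raw = 0.68 - 0.1*10.16 = -0.336
y_raw = -2.7232 - 0.1*-24.232 = -0.3
Step 3: Project onto [-2, 5].
x_proj = clip(-0.336) = -0.336
y_proj = clip(-0.3) = -0.3
Step 4: Evaluate f.
f(-0.336, -0.3) = -0.4446


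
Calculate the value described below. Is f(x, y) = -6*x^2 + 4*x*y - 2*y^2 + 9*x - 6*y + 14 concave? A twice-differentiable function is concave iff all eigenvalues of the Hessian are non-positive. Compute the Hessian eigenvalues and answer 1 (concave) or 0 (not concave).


The Hessian of f(x,y) = -6*x^2 + 4*x*y - 2*y^2 + 9*x - 6*y + 14 is:
H = [[-12, 4], [4, -4]]
Trace = -12 - 4 = -16
Determinant = -12*-4 - (4)^2 = 32
Discriminant = (-16)^2 - 4*32 = 128.0
Eigenvalues: lambda_1 = -13.6569, lambda_2 = -2.3431
The function is concave.

1


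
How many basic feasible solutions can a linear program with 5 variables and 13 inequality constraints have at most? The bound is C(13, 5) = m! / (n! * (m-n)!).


Each vertex corresponds to some choice of n active constraints out of m, so the number of vertices is at most C(m, n) = m! / (n!(m-n)!).
m = 13, n = 5
Numerator: 13 * 12 * 11 * 10 * 9
Denominator: 5! = 120
C(13, 5) = 1287


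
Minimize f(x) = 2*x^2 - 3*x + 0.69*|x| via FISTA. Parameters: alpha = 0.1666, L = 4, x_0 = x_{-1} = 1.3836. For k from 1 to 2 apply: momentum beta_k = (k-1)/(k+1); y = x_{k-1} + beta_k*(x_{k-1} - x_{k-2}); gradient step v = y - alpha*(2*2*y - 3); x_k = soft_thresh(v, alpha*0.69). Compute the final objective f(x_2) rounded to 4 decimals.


FISTA on f(x) = 2*x^2 - 3*x + 0.69*|x|
L = 4, alpha = 0.1666
Iteration 1: beta = 0.0, y = 1.3836 + 0.0*(1.3836 - 1.3836) = 1.3836
  grad(y) = 2.5344, v = y - alpha*grad = 0.9614
  prox(v) = soft_thresh(0.9614, 0.115) = 0.8464
Iteration 2: beta = 0.3333, y = 0.8464 + 0.3333*(0.8464 - 1.3836) = 0.6674
  grad(y) = -0.3306, v = y - alpha*grad = 0.7224
  prox(v) = soft_thresh(0.7224, 0.115) = 0.6075
f(x_2) = 2*0.6075^2 - 3*0.6075 + 0.69*|0.6075| = -0.6652


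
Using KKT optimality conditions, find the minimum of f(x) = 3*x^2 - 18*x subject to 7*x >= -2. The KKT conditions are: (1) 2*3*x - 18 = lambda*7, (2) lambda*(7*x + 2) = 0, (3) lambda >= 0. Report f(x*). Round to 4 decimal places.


Step 1: Try lambda = 0 (constraint inactive).
Stationarity: 2*3*x - 18 = 0
x* = 18/(2*3) = 3.0
Check constraint: 7*3.0 = 21.0 >= -2 -- satisfied.
Step 2: Compute optimal value.
f(x*) = 3*3.0^2 - 18*3.0 = -27.0


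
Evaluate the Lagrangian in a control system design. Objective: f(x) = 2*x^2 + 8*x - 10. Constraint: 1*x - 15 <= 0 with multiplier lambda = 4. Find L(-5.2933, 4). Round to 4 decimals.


Step 1: Evaluate f(x).
f(-5.2933) = 2*(-5.2933)^2 + 8*(-5.2933) - 10 = 3.6916
Step 2: Evaluate g(x).
g(-5.2933) = 1*-5.2933 - 15 = -20.2933
Step 3: Compute Lagrangian.
L = 3.6916 + 4*-20.2933 = -77.4816


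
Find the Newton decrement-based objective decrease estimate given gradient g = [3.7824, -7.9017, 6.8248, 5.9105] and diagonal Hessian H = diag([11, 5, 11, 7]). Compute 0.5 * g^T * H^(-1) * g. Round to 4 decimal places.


Step 1: H is diagonal, so H^(-1) * g = [0.3439, -1.5803, 0.6204, 0.8444].
Step 2: g^T H^(-1) g = sum_i g_i^2 / H_ii
  = (3.7824)^2/11 + (-7.9017)^2/5 + (6.8248)^2/11 + (5.9105)^2/7
  = 1.3006 + 12.4874 + 4.2344 + 4.9906 = 23.0129
Step 3: Objective decrease = 0.5 * g^T H^(-1) g = 11.5064


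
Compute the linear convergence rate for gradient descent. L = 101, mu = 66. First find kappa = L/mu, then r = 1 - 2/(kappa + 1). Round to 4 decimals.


Step 1: Compute the condition number.
kappa = L/mu = 101/66 = 1.5303
Step 2: Compute the convergence rate.
r = 1 - 2/(kappa + 1) = 1 - 2*mu/(L + mu) = (L - mu)/(L + mu) = 35/167 = 0.2096


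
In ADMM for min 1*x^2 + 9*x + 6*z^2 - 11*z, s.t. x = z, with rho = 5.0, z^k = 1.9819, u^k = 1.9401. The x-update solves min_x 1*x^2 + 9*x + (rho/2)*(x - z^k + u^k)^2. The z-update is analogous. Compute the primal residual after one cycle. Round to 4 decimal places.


ADMM iteration with rho = 5.0, z^k = 1.9819, u^k = 1.9401
Step 1: x-update.
Minimize 1*x^2 + 9*x + (5.0/2)*(x - 1.9819 + 1.9401)^2
FOC: (2*1 + 5.0)*x = -9 + 5.0*(1.9819 - 1.9401)
x^{k+1} = -1.2559
Step 2: z-update.
Minimize 6*z^2 - 11*z + (5.0/2)*(-1.2559 - z + 1.9401)^2
FOC: (2*6 + 5.0)*z = 11 + 5.0*(-1.2559 + 1.9401)
z^{k+1} = 0.8483
Step 3: u-update.
u^{k+1} = 1.9401 - 1.2559 - 0.8483 = -0.1641
Step 4: Primal residual = |-1.2559 - 0.8483| = 2.1042


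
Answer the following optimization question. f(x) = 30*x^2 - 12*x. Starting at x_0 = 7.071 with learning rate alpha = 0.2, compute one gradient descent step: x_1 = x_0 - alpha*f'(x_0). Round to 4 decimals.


We compute the gradient at x_0 and apply the update.
f'(x) = 60*x - 12
f'(7.071) = 60*7.071 - 12 = 412.26
x_1 = 7.071 - 0.2*412.26 = -75.381


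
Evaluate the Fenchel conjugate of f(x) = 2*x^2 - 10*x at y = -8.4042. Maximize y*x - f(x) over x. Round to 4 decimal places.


f*(y) = sup_x {y*x - a*x^2 - b*x} = sup_x {(y-b)*x - a*x^2}
FOC: (y - b) - 2a*x = 0 => x* = (y - b)/(2a)
x* = (-8.4042 + 10)/(2*2) = 0.399
f*(-8.4042) = (y-b)^2/(4a) = (-8.4042 + 10)^2/(4*2)
= 2.5466/8 = 0.3183


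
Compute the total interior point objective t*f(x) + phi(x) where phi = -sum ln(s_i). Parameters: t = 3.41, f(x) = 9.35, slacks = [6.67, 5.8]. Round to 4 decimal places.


Step 1: Compute log-barrier.
ln values: [1.8976, 1.7579]
phi = -(1.8976 + 1.7579) = -3.6555
Step 2: Compute augmented objective.
t*f(x) = 3.41*9.35 = 31.8835
Total = 31.8835 - 3.6555 = 28.228


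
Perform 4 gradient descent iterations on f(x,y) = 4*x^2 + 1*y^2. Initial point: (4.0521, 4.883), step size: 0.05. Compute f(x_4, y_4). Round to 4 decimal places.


Gradient descent on f(x,y) = 4*x^2 + 1*y^2.
Starting point: (4.0521, 4.883), alpha = 0.05
Step 1: grad_x = 2*4*4.0521 = 32.4168, grad_y = 2*1*4.883 = 9.766
  x_1 = 4.0521 - 0.05*32.4168 = 2.4313
  y_1 = 4.883 - 0.05*9.766 = 4.3947
Step 2: grad_x = 2*4*2.4313 = 19.4501, grad_y = 2*1*4.3947 = 8.7894
  x_2 = 2.4313 - 0.05*19.4501 = 1.4588
  y_2 = 4.3947 - 0.05*8.7894 = 3.9552
Step 3: grad_x = 2*4*1.4588 = 11.67, grad_y = 2*1*3.9552 = 7.9105
  x_3 = 1.4588 - 0.05*11.67 = 0.8753
  y_3 = 3.9552 - 0.05*7.9105 = 3.5597
Step 4: grad_x = 2*4*0.8753 = 7.002, grad_y = 2*1*3.5597 = 7.1194
  x_4 = 0.8753 - 0.05*7.002 = 0.5252
  y_4 = 3.5597 - 0.05*7.1194 = 3.2037
f(0.5252, 3.2037) = 4*0.5252^2 + 1*3.2037^2 = 11.3671


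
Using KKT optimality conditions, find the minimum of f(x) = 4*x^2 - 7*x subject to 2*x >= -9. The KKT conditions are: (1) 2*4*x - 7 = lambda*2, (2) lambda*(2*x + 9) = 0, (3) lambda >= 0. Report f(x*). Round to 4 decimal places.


Step 1: Try lambda = 0 (constraint inactive).
Stationarity: 2*4*x - 7 = 0
x* = 7/(2*4) = 0.875
Check constraint: 2*0.875 = 1.75 >= -9 -- satisfied.
Step 2: Compute optimal value.
f(x*) = 4*0.875^2 - 7*0.875 = -3.0625


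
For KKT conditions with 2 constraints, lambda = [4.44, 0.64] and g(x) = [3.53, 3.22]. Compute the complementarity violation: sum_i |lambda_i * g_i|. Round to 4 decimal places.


KKT complementary slackness check:
lambda_1 * g_1 = 4.44 * 3.53 = 15.6732
lambda_2 * g_2 = 0.64 * 3.22 = 2.0608
Total violation = 15.6732 + 2.0608 = 17.734


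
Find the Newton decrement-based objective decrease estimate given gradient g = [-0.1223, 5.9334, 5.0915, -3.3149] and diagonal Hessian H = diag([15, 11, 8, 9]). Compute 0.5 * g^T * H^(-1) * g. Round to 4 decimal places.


Step 1: H is diagonal, so H^(-1) * g = [-0.0082, 0.5394, 0.6364, -0.3683].
Step 2: g^T H^(-1) g = sum_i g_i^2 / H_ii
  = (-0.1223)^2/15 + (5.9334)^2/11 + (5.0915)^2/8 + (-3.3149)^2/9
  = 0.001 + 3.2005 + 3.2404 + 1.221 = 7.6628
Step 3: Objective decrease = 0.5 * g^T H^(-1) g = 3.8314


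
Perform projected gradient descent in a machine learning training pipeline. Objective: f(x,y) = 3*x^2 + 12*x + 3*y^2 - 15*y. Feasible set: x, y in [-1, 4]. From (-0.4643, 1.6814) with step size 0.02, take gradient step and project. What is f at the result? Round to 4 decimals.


Step 1: Compute gradient at (-0.4643, 1.6814).
grad_x = 2*3*-0.4643 + 12 = 9.2142
grad_y = 2*3*1.6814 - 15 = -4.9116
Step 2: Gradient step.
x_raw = -0.4643 - 0.02*9.2142 = -0.6486
y_raw = 1.6814 - 0.02*-4.9116 = 1.7796
Step 3: Project onto [-1, 4].
x_proj = clip(-0.6486) = -0.6486
y_proj = clip(1.7796) = 1.7796
Step 4: Evaluate f.
f(-0.6486, 1.7796) = -23.7142


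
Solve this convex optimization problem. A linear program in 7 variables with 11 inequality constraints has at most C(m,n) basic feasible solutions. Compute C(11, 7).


Each vertex corresponds to some choice of n active constraints out of m, so the number of vertices is at most C(m, n) = m! / (n!(m-n)!).
m = 11, n = 7
Numerator: 11 * 10 * 9 * 8 * 7 * 6 * 5
Denominator: 7! = 5040
C(11, 7) = 330


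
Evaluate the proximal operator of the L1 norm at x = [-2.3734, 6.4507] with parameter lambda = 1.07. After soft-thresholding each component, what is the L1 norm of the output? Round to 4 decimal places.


Soft-thresholding with lambda = 1.07:
prox(-2.3734) = sign(-2.3734)*max(|-2.3734| - 1.07, 0) = -1.3034
prox(6.4507) = sign(6.4507)*max(|6.4507| - 1.07, 0) = 5.3807
prox(x) = [-1.3034, 5.3807]
||prox(x)||_1 = 1.3034 + 5.3807 = 6.6841


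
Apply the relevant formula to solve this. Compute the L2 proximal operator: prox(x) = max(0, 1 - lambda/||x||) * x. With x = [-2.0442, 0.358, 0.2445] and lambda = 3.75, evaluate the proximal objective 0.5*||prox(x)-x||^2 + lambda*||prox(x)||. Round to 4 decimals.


Step 1: Compute ||x||.
||x|| = 2.0897
Step 2: Compute scaling factor.
scale = max(0, 1 - 3.75/2.0897) = 0.0
Step 3: prox(x) = [-0.0, 0.0, 0.0]
||prox(x)|| = 0.0
Step 4: Proximal objective.
0.5*||prox-x||^2 = 2.1833
lambda*||prox|| = 0.0
Total = 2.1833


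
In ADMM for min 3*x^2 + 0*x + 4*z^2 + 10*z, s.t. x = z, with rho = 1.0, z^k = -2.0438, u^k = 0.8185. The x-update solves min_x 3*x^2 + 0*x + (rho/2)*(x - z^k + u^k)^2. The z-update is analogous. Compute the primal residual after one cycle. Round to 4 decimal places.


ADMM iteration with rho = 1.0, z^k = -2.0438, u^k = 0.8185
Step 1: x-update.
Minimize 3*x^2 + 0*x + (1.0/2)*(x + 2.0438 + 0.8185)^2
FOC: (2*3 + 1.0)*x = 0 + 1.0*(-2.0438 - 0.8185)
x^{k+1} = -0.4089
Step 2: z-update.
Minimize 4*z^2 + 10*z + (1.0/2)*(-0.4089 - z + 0.8185)^2
FOC: (2*4 + 1.0)*z = -10 + 1.0*(-0.4089 + 0.8185)
z^{k+1} = -1.0656
Step 3: u-update.
u^{k+1} = 0.8185 - 0.4089 + 1.0656 = 1.4752
Step 4: Primal residual = |-0.4089 + 1.0656| = 0.6567


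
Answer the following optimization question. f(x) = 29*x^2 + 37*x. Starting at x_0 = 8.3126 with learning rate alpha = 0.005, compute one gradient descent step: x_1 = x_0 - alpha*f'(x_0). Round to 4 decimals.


We compute the gradient at x_0 and apply the update.
f'(x) = 58*x + 37
f'(8.3126) = 58*8.3126 + 37 = 519.1308
x_1 = 8.3126 - 0.005*519.1308 = 5.7169


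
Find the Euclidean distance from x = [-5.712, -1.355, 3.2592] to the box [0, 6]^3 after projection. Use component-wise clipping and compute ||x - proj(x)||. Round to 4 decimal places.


Project each component onto [0, 6].
clip(-5.712) = 0.0, clip(-1.355) = 0.0, clip(3.2592) = 3.2592
Projection = [0.0, 0.0, 3.2592]
Squared diffs: [32.6269, 1.836, 0.0]
Distance = sqrt(34.4629) = 5.8705


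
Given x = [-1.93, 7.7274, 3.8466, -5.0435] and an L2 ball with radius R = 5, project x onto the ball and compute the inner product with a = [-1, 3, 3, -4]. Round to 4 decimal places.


Step 1: Compute ||x|| (intermediates to 6 decimals).
||x|| = sqrt((-1.93)^2 + 7.7274^2 + 3.8466^2 + (-5.0435)^2) = 10.181888
Step 2: Project.
Since ||x|| > R, scale = R/||x|| = 5/10.181888 = 0.491068, proj(x) = scale * x
proj(x) = [-0.947761, 3.794679, 1.888942, -2.476701]
Step 3: Dot product.
a^T * proj(x) = -1*(-0.947761) + 3*3.794679 + 3*1.888942 - 4*(-2.476701) = 27.9054


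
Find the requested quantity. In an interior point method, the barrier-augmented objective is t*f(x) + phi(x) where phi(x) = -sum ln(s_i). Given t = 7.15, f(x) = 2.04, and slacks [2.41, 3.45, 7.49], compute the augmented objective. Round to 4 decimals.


Step 1: Compute log-barrier.
ln values: [0.8796, 1.2384, 2.0136]
phi = -(0.8796 + 1.2384 + 2.0136) = -4.1316
Step 2: Compute augmented objective.
t*f(x) = 7.15*2.04 = 14.586
Total = 14.586 - 4.1316 = 10.4544


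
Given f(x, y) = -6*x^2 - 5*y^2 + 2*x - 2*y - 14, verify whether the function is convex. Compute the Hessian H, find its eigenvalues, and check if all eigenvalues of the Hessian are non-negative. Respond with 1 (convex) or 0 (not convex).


The Hessian of f(x,y) = -6*x^2 - 5*y^2 + 2*x - 2*y - 14 is:
H = [[-12, 0], [0, -10]]
Trace = -12 - 10 = -22
Determinant = -12*-10 - (0)^2 = 120
Discriminant = (-22)^2 - 4*120 = 4.0
Eigenvalues: lambda_1 = -12.0, lambda_2 = -10.0
The function is not convex.

0


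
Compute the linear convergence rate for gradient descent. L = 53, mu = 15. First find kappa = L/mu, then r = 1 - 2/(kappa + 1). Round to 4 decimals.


Step 1: Compute the condition number.
kappa = L/mu = 53/15 = 3.5333
Step 2: Compute the convergence rate.
r = 1 - 2/(kappa + 1) = 1 - 2*mu/(L + mu) = (L - mu)/(L + mu) = 38/68 = 0.5588


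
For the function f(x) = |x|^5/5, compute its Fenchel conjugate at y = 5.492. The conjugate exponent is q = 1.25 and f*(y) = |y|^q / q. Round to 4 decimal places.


The conjugate exponent q satisfies 1/p + 1/q = 1.
p = 5, so q = 5/(5 - 1) = 1.25
|y|^q = 5.492^1.25 = 8.4074
f*(5.492) = 8.4074 / 1.25 = 6.7259


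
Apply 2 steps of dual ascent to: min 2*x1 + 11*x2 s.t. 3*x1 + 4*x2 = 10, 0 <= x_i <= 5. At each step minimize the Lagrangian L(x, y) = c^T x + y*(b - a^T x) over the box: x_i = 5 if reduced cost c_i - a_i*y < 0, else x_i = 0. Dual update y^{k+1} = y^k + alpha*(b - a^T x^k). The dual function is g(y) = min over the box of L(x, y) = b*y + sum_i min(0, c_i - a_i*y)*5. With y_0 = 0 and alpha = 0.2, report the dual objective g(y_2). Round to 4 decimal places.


Dual ascent for LP: min 2*x1 + 11*x2, 3*x1 + 4*x2 = 10, 0 <= x_i <= 5
Step 1: y^k = 0.0, reduced costs: (2.0, 11.0)
  x^k = (0.0, 0.0), subgradient = b - a^T x = 10.0
  y^{k+1} = 0.0 + 0.2*10.0 = 2.0
Step 2: y^k = 2.0, reduced costs: (-4.0, 3.0)
  x^k = (5.0, 0.0), subgradient = b - a^T x = -5.0
  y^{k+1} = 2.0 + 0.2*-5.0 = 1.0
Dual objective at y_2 = 1.0: reduced costs (-1.0, 7.0), box minimizer x = (5.0, 0.0)
g(y_2) = b*y + (c1 - a1*y)*x1 + (c2 - a2*y)*x2 = 10*1.0 + (-1.0)*5.0 + 7.0*0.0 = 10.0 - 5.0 + 0.0 = 5.0


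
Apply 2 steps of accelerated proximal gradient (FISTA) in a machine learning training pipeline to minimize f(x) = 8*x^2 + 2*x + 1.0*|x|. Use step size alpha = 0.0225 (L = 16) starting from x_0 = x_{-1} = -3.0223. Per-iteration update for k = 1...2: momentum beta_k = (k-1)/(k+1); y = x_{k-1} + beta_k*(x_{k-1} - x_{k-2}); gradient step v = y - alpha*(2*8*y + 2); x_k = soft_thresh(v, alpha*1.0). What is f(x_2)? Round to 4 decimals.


FISTA on f(x) = 8*x^2 + 2*x + 1.0*|x|
L = 16, alpha = 0.0225
Iteration 1: beta = 0.0, y = -3.0223 + 0.0*(-3.0223 + 3.0223) = -3.0223
  grad(y) = -46.3568, v = y - alpha*grad = -1.9793
  prox(v) = soft_thresh(-1.9793, 0.0225) = -1.9568
Iteration 2: beta = 0.3333, y = -1.9568 + 0.3333*(-1.9568 + 3.0223) = -1.6016
  grad(y) = -23.6255, v = y - alpha*grad = -1.07
  prox(v) = soft_thresh(-1.07, 0.0225) = -1.0475
f(x_2) = 8*(-1.0475)^2 + 2*(-1.0475) + 1.0*|-1.0475| = 7.7309


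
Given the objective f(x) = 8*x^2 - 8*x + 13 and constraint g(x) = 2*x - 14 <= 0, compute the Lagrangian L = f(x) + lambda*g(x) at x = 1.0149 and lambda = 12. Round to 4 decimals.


Step 1: Evaluate f(x).
f(1.0149) = 8*1.0149^2 - 8*1.0149 + 13 = 13.121
Step 2: Evaluate g(x).
g(1.0149) = 2*1.0149 - 14 = -11.9702
Step 3: Compute Lagrangian.
L = 13.121 + 12*-11.9702 = -130.5214


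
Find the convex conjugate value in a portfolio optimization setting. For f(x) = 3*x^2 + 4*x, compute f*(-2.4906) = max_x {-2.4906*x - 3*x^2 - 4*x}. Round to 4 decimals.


f*(y) = sup_x {y*x - a*x^2 - b*x} = sup_x {(y-b)*x - a*x^2}
FOC: (y - b) - 2a*x = 0 => x* = (y - b)/(2a)
x* = (-2.4906 - 4)/(2*3) = -1.0818
f*(-2.4906) = (y-b)^2/(4a) = (-2.4906 - 4)^2/(4*3)
= 42.1279/12 = 3.5107


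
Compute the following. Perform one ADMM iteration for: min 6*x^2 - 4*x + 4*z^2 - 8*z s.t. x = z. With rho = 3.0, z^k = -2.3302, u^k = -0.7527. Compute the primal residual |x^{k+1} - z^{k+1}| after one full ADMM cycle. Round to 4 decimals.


ADMM iteration with rho = 3.0, z^k = -2.3302, u^k = -0.7527
Step 1: x-update.
Minimize 6*x^2 - 4*x + (3.0/2)*(x + 2.3302 - 0.7527)^2
FOC: (2*6 + 3.0)*x = 4 + 3.0*(-2.3302 + 0.7527)
x^{k+1} = -0.0488
Step 2: z-update.
Minimize 4*z^2 - 8*z + (3.0/2)*(-0.0488 - z - 0.7527)^2
FOC: (2*4 + 3.0)*z = 8 + 3.0*(-0.0488 - 0.7527)
z^{k+1} = 0.5087
Step 3: u-update.
u^{k+1} = -0.7527 - 0.0488 - 0.5087 = -1.3102
Step 4: Primal residual = |-0.0488 - 0.5087| = 0.5575


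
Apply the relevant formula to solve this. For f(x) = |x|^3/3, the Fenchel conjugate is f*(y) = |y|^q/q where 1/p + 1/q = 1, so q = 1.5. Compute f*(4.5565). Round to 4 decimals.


The conjugate exponent q satisfies 1/p + 1/q = 1.
p = 3, so q = 3/(3 - 1) = 1.5
|y|^q = 4.5565^1.5 = 9.7263
f*(4.5565) = 9.7263 / 1.5 = 6.4842


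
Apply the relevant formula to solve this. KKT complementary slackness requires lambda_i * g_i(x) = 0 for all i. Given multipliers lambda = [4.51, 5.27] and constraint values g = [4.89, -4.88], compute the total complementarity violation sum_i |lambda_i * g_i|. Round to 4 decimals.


KKT complementary slackness check:
lambda_1 * g_1 = 4.51 * 4.89 = 22.0539
lambda_2 * g_2 = 5.27 * -4.88 = -25.7176
Total violation = 22.0539 + 25.7176 = 47.7715


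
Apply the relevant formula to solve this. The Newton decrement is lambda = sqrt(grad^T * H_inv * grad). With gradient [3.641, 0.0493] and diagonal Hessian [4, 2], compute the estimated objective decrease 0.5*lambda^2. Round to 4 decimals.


Step 1: H is diagonal, so H^(-1) * g = [0.9103, 0.0247].
Step 2: g^T H^(-1) g = sum_i g_i^2 / H_ii
  = (3.641)^2/4 + (0.0493)^2/2
  = 3.3142 + 0.0012 = 3.3154
Step 3: Objective decrease = 0.5 * g^T H^(-1) g = 1.6577


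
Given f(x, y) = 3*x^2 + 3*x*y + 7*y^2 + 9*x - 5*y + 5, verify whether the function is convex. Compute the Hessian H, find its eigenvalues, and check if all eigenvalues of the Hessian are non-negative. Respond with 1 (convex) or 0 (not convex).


The Hessian of f(x,y) = 3*x^2 + 3*x*y + 7*y^2 + 9*x - 5*y + 5 is:
H = [[6, 3], [3, 14]]
Trace = 6 + 14 = 20
Determinant = 6*14 - (3)^2 = 75
Discriminant = (20)^2 - 4*75 = 100.0
Eigenvalues: lambda_1 = 5.0, lambda_2 = 15.0
The function is convex.

1


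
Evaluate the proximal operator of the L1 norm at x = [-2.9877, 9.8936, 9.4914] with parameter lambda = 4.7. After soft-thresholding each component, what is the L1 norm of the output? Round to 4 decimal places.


Soft-thresholding with lambda = 4.7:
prox(-2.9877) = sign(-2.9877)*max(|-2.9877| - 4.7, 0) = 0.0
prox(9.8936) = sign(9.8936)*max(|9.8936| - 4.7, 0) = 5.1936
prox(9.4914) = sign(9.4914)*max(|9.4914| - 4.7, 0) = 4.7914
prox(x) = [0.0, 5.1936, 4.7914]
||prox(x)||_1 = 0.0 + 5.1936 + 4.7914 = 9.985


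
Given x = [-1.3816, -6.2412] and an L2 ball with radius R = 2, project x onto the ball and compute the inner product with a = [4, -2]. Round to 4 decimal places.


Step 1: Compute ||x|| (intermediates to 6 decimals).
||x|| = sqrt((-1.3816)^2 + (-6.2412)^2) = 6.392292
Step 2: Project.
Since ||x|| > R, scale = R/||x|| = 2/6.392292 = 0.312877, proj(x) = scale * x
proj(x) = [-0.432271, -1.952728]
Step 3: Dot product.
a^T * proj(x) = 4*(-0.432271) - 2*(-1.952728) = 2.1764


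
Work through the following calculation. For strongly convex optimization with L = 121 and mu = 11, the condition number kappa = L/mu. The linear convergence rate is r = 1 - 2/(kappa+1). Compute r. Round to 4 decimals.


Step 1: Compute the condition number.
kappa = L/mu = 121/11 = 11.0
Step 2: Compute the convergence rate.
r = 1 - 2/(kappa + 1) = 1 - 2*mu/(L + mu) = (L - mu)/(L + mu) = 110/132 = 0.8333


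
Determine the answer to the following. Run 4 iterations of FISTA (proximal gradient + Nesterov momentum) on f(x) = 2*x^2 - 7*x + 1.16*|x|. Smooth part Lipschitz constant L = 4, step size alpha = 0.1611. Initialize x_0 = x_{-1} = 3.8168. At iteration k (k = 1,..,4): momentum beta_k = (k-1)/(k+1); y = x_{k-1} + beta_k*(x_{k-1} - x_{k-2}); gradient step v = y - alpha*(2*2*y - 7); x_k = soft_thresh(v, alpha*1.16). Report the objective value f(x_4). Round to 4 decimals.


FISTA on f(x) = 2*x^2 - 7*x + 1.16*|x|
L = 4, alpha = 0.1611
Iteration 1: beta = 0.0, y = 3.8168 + 0.0*(3.8168 - 3.8168) = 3.8168
  grad(y) = 8.2672, v = y - alpha*grad = 2.485
  prox(v) = soft_thresh(2.485, 0.1869) = 2.2981
Iteration 2: beta = 0.3333, y = 2.2981 + 0.3333*(2.2981 - 3.8168) = 1.7918
  grad(y) = 0.1673, v = y - alpha*grad = 1.7649
  prox(v) = soft_thresh(1.7649, 0.1869) = 1.578
Iteration 3: beta = 0.5, y = 1.578 + 0.5*(1.578 - 2.2981) = 1.218
  grad(y) = -2.1281, v = y - alpha*grad = 1.5608
  prox(v) = soft_thresh(1.5608, 0.1869) = 1.3739
Iteration 4: beta = 0.6, y = 1.3739 + 0.6*(1.3739 - 1.578) = 1.2515
  grad(y) = -1.994, v = y - alpha*grad = 1.5727
  prox(v) = soft_thresh(1.5727, 0.1869) = 1.3859
f(x_4) = 2*1.3859^2 - 7*1.3859 + 1.16*|1.3859| = -4.2522


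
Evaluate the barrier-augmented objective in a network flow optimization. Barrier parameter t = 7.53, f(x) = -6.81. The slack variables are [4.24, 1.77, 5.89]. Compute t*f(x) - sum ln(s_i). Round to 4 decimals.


Step 1: Compute log-barrier.
ln values: [1.4446, 0.571, 1.7733]
phi = -(1.4446 + 0.571 + 1.7733) = -3.7888
Step 2: Compute augmented objective.
t*f(x) = 7.53*-6.81 = -51.2793
Total = -51.2793 - 3.7888 = -55.0681


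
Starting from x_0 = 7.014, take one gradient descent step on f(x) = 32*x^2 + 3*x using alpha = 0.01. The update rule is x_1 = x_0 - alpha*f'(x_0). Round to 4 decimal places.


We compute the gradient at x_0 and apply the update.
f'(x) = 64*x + 3
f'(7.014) = 64*7.014 + 3 = 451.896
x_1 = 7.014 - 0.01*451.896 = 2.495


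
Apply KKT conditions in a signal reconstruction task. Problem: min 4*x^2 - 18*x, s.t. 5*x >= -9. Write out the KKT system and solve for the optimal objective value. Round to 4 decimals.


Step 1: Try lambda = 0 (constraint inactive).
Stationarity: 2*4*x - 18 = 0
x* = 18/(2*4) = 2.25
Check constraint: 5*2.25 = 11.25 >= -9 -- satisfied.
Step 2: Compute optimal value.
f(x*) = 4*2.25^2 - 18*2.25 = -20.25


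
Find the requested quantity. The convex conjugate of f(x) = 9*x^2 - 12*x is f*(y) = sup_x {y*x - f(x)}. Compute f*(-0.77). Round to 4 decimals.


f*(y) = sup_x {y*x - a*x^2 - b*x} = sup_x {(y-b)*x - a*x^2}
FOC: (y - b) - 2a*x = 0 => x* = (y - b)/(2a)
x* = (-0.77 + 12)/(2*9) = 0.6239
f*(-0.77) = (y-b)^2/(4a) = (-0.77 + 12)^2/(4*9)
= 126.1129/36 = 3.5031


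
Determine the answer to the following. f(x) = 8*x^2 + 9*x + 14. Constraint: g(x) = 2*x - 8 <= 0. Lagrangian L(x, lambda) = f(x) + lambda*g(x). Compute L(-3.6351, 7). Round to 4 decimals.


Step 1: Evaluate f(x).
f(-3.6351) = 8*(-3.6351)^2 + 9*(-3.6351) + 14 = 86.9957
Step 2: Evaluate g(x).
g(-3.6351) = 2*-3.6351 - 8 = -15.2702
Step 3: Compute Lagrangian.
L = 86.9957 + 7*-15.2702 = -19.8957


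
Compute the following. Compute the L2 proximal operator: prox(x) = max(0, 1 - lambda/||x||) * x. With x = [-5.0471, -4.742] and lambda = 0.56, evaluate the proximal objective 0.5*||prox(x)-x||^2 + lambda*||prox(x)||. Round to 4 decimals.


Step 1: Compute ||x||.
||x|| = 6.9253
Step 2: Compute scaling factor.
scale = max(0, 1 - 0.56/6.9253) = 0.9191
Step 3: prox(x) = [-4.639, -4.3585]
||prox(x)|| = 6.3653
Step 4: Proximal objective.
0.5*||prox-x||^2 = 0.1568
lambda*||prox|| = 3.5646
Total = 3.7214


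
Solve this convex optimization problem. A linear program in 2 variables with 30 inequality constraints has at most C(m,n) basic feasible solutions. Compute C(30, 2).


Each vertex corresponds to some choice of n active constraints out of m, so the number of vertices is at most C(m, n) = m! / (n!(m-n)!).
m = 30, n = 2
Numerator: 30 * 29
Denominator: 2! = 2
C(30, 2) = 435


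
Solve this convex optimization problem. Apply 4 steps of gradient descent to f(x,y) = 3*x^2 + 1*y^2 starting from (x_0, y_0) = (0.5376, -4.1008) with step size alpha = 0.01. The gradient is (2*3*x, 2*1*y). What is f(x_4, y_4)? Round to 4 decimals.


Gradient descent on f(x,y) = 3*x^2 + 1*y^2.
Starting point: (0.5376, -4.1008), alpha = 0.01
Step 1: grad_x = 2*3*0.5376 = 3.2256, grad_y = 2*1*-4.1008 = -8.2016
  x_1 = 0.5376 - 0.01*3.2256 = 0.5053
  y_1 = -4.1008 - 0.01*-8.2016 = -4.0188
Step 2: grad_x = 2*3*0.5053 = 3.0321, grad_y = 2*1*-4.0188 = -8.0376
  x_2 = 0.5053 - 0.01*3.0321 = 0.475
  y_2 = -4.0188 - 0.01*-8.0376 = -3.9384
Step 3: grad_x = 2*3*0.475 = 2.8501, grad_y = 2*1*-3.9384 = -7.8768
  x_3 = 0.475 - 0.01*2.8501 = 0.4465
  y_3 = -3.9384 - 0.01*-7.8768 = -3.8596
Step 4: grad_x = 2*3*0.4465 = 2.6791, grad_y = 2*1*-3.8596 = -7.7193
  x_4 = 0.4465 - 0.01*2.6791 = 0.4197
  y_4 = -3.8596 - 0.01*-7.7193 = -3.7824
f(0.4197, -3.7824) = 3*0.4197^2 + 1*(-3.7824)^2 = 14.8354


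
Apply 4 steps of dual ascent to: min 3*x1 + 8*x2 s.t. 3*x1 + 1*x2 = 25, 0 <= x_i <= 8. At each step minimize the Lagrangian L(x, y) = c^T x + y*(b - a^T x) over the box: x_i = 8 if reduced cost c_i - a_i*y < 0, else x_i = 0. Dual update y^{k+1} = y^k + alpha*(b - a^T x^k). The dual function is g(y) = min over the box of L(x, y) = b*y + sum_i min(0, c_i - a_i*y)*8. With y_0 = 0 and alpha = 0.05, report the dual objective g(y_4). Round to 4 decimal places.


Dual ascent for LP: min 3*x1 + 8*x2, 3*x1 + 1*x2 = 25, 0 <= x_i <= 8
Step 1: y^k = 0.0, reduced costs: (3.0, 8.0)
  x^k = (0.0, 0.0), subgradient = b - a^T x = 25.0
  y^{k+1} = 0.0 + 0.05*25.0 = 1.25
Step 2: y^k = 1.25, reduced costs: (-0.75, 6.75)
  x^k = (8.0, 0.0), subgradient = b - a^T x = 1.0
  y^{k+1} = 1.25 + 0.05*1.0 = 1.3
Step 3: y^k = 1.3, reduced costs: (-0.9, 6.7)
  x^k = (8.0, 0.0), subgradient = b - a^T x = 1.0
  y^{k+1} = 1.3 + 0.05*1.0 = 1.35
Step 4: y^k = 1.35, reduced costs: (-1.05, 6.65)
  x^k = (8.0, 0.0), subgradient = b - a^T x = 1.0
  y^{k+1} = 1.35 + 0.05*1.0 = 1.4
Dual objective at y_4 = 1.4: reduced costs (-1.2, 6.6), box minimizer x = (8.0, 0.0)
g(y_4) = b*y + (c1 - a1*y)*x1 + (c2 - a2*y)*x2 = 25*1.4 + (-1.2)*8.0 + 6.6*0.0 = 35.0 - 9.6 + 0.0 = 25.4


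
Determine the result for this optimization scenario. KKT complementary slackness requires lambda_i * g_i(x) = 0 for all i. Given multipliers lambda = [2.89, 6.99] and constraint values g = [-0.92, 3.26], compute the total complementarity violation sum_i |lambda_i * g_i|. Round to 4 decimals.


KKT complementary slackness check:
lambda_1 * g_1 = 2.89 * -0.92 = -2.6588
lambda_2 * g_2 = 6.99 * 3.26 = 22.7874
Total violation = 2.6588 + 22.7874 = 25.4462


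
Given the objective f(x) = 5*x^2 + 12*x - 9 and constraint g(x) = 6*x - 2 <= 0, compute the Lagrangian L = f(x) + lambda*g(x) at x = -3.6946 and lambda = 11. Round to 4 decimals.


Step 1: Evaluate f(x).
f(-3.6946) = 5*(-3.6946)^2 + 12*(-3.6946) - 9 = 14.9151
Step 2: Evaluate g(x).
g(-3.6946) = 6*-3.6946 - 2 = -24.1676
Step 3: Compute Lagrangian.
L = 14.9151 + 11*-24.1676 = -250.9285


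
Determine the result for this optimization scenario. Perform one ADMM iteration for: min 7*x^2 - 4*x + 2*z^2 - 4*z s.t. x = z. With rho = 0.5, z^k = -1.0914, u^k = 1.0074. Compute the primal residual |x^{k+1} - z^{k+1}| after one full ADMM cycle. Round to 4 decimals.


ADMM iteration with rho = 0.5, z^k = -1.0914, u^k = 1.0074
Step 1: x-update.
Minimize 7*x^2 - 4*x + (0.5/2)*(x + 1.0914 + 1.0074)^2
FOC: (2*7 + 0.5)*x = 4 + 0.5*(-1.0914 - 1.0074)
x^{k+1} = 0.2035
Step 2: z-update.
Minimize 2*z^2 - 4*z + (0.5/2)*(0.2035 - z + 1.0074)^2
FOC: (2*2 + 0.5)*z = 4 + 0.5*(0.2035 + 1.0074)
z^{k+1} = 1.0234
Step 3: u-update.
u^{k+1} = 1.0074 + 0.2035 - 1.0234 = 0.1875
Step 4: Primal residual = |0.2035 - 1.0234| = 0.8199


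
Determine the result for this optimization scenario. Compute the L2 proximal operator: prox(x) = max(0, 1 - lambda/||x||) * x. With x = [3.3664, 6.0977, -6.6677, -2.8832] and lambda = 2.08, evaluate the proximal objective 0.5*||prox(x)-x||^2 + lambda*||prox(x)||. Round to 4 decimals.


Step 1: Compute ||x||.
||x|| = 10.0641
Step 2: Compute scaling factor.
scale = max(0, 1 - 2.08/10.0641) = 0.7933
Step 3: prox(x) = [2.6706, 4.8375, -5.2896, -2.2873]
||prox(x)|| = 7.9841
Step 4: Proximal objective.
0.5*||prox-x||^2 = 2.1632
lambda*||prox|| = 16.6069
Total = 18.7701


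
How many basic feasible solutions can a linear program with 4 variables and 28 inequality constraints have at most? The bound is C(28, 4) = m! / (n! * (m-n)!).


Each vertex corresponds to some choice of n active constraints out of m, so the number of vertices is at most C(m, n) = m! / (n!(m-n)!).
m = 28, n = 4
Numerator: 28 * 27 * 26 * 25
Denominator: 4! = 24
C(28, 4) = 20475


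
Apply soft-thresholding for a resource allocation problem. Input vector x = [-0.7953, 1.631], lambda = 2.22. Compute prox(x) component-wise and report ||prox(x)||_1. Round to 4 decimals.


Soft-thresholding with lambda = 2.22:
prox(-0.7953) = sign(-0.7953)*max(|-0.7953| - 2.22, 0) = 0.0
prox(1.631) = sign(1.631)*max(|1.631| - 2.22, 0) = 0.0
prox(x) = [0.0, 0.0]
||prox(x)||_1 = 0.0 + 0.0 = 0.0


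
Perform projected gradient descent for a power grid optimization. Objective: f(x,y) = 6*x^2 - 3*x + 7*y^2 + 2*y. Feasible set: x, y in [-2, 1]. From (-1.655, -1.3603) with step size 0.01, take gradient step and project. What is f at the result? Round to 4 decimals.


Step 1: Compute gradient at (-1.655, -1.3603).
grad_x = 2*6*-1.655 - 3 = -22.86
grad_y = 2*7*-1.3603 + 2 = -17.0442
Step 2: Gradient step.
x_raw = -1.655 - 0.01*-22.86 = -1.4264
y_raw = -1.3603 - 0.01*-17.0442 = -1.1899
Step 3: Project onto [-2, 1].
x_proj = clip(-1.4264) = -1.4264
y_proj = clip(-1.1899) = -1.1899
Step 4: Evaluate f.
f(-1.4264, -1.1899) = 24.0175


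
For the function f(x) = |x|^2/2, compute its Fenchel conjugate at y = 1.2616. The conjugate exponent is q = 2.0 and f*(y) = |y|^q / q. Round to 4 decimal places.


The conjugate exponent q satisfies 1/p + 1/q = 1.
p = 2, so q = 2/(2 - 1) = 2.0
|y|^q = 1.2616^2.0 = 1.5916
f*(1.2616) = 1.5916 / 2.0 = 0.7958


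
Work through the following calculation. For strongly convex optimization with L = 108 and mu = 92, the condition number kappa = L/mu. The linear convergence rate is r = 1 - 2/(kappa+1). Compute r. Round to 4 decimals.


Step 1: Compute the condition number.
kappa = L/mu = 108/92 = 1.1739
Step 2: Compute the convergence rate.
r = 1 - 2/(kappa + 1) = 1 - 2*mu/(L + mu) = (L - mu)/(L + mu) = 16/200 = 0.08


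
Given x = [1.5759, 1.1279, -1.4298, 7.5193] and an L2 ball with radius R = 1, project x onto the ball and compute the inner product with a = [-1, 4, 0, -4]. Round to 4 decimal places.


Step 1: Compute ||x|| (intermediates to 6 decimals).
||x|| = sqrt(1.5759^2 + 1.1279^2 + (-1.4298)^2 + 7.5193^2) = 7.895557
Step 2: Project.
Since ||x|| > R, scale = R/||x|| = 1/7.895557 = 0.126654, proj(x) = scale * x
proj(x) = [0.199594, 0.142853, -0.18109, 0.952349]
Step 3: Dot product.
a^T * proj(x) = -1*0.199594 + 4*0.142853 + 0*(-0.18109) - 4*0.952349 = -3.4376


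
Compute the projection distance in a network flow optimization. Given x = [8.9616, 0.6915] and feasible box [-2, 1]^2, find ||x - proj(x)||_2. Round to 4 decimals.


Project each component onto [-2, 1].
clip(8.9616) = 1.0, clip(0.6915) = 0.6915
Projection = [1.0, 0.6915]
Squared diffs: [63.3871, 0.0]
Distance = sqrt(63.3871) = 7.9616


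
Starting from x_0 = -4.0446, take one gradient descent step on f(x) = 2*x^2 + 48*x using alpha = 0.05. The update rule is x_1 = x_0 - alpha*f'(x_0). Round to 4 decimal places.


We compute the gradient at x_0 and apply the update.
f'(x) = 4*x + 48
f'(-4.0446) = 4*-4.0446 + 48 = 31.8216
x_1 = -4.0446 - 0.05*31.8216 = -5.6357


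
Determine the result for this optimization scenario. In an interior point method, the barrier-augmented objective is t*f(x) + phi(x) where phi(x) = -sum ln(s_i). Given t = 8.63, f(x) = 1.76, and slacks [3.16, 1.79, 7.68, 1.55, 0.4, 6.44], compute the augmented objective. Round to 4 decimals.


Step 1: Compute log-barrier.
ln values: [1.1506, 0.5822, 2.0386, 0.4383, -0.9163, 1.8625]
phi = -(1.1506 + 0.5822 + 2.0386 + 0.4383 - 0.9163 + 1.8625) = -5.1559
Step 2: Compute augmented objective.
t*f(x) = 8.63*1.76 = 15.1888
Total = 15.1888 - 5.1559 = 10.0329


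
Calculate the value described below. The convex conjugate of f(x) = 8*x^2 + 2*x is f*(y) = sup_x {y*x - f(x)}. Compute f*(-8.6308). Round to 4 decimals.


f*(y) = sup_x {y*x - a*x^2 - b*x} = sup_x {(y-b)*x - a*x^2}
FOC: (y - b) - 2a*x = 0 => x* = (y - b)/(2a)
x* = (-8.6308 - 2)/(2*8) = -0.6644
f*(-8.6308) = (y-b)^2/(4a) = (-8.6308 - 2)^2/(4*8)
= 113.0139/32 = 3.5317


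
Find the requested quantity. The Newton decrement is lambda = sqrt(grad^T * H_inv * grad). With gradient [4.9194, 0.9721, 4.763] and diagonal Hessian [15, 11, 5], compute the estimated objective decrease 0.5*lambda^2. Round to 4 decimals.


Step 1: H is diagonal, so H^(-1) * g = [0.328, 0.0884, 0.9526].
Step 2: g^T H^(-1) g = sum_i g_i^2 / H_ii
  = (4.9194)^2/15 + (0.9721)^2/11 + (4.763)^2/5
  = 1.6134 + 0.0859 + 4.5372 = 6.2365
Step 3: Objective decrease = 0.5 * g^T H^(-1) g = 3.1183


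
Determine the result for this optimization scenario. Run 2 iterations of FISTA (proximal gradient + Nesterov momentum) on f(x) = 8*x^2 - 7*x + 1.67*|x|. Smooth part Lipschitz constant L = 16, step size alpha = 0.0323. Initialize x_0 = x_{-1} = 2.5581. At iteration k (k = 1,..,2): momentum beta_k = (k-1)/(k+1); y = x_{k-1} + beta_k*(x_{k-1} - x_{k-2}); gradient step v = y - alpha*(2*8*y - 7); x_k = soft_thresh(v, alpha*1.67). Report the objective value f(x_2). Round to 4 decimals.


FISTA on f(x) = 8*x^2 - 7*x + 1.67*|x|
L = 16, alpha = 0.0323
Iteration 1: beta = 0.0, y = 2.5581 + 0.0*(2.5581 - 2.5581) = 2.5581
  grad(y) = 33.9296, v = y - alpha*grad = 1.4622
  prox(v) = soft_thresh(1.4622, 0.0539) = 1.4082
Iteration 2: beta = 0.3333, y = 1.4082 + 0.3333*(1.4082 - 2.5581) = 1.0249
  grad(y) = 9.3991, v = y - alpha*grad = 0.7214
  prox(v) = soft_thresh(0.7214, 0.0539) = 0.6674
f(x_2) = 8*0.6674^2 - 7*0.6674 + 1.67*|0.6674| = 0.0062


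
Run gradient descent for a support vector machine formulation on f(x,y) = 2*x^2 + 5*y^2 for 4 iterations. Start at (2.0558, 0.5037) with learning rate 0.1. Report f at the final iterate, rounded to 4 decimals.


Gradient descent on f(x,y) = 2*x^2 + 5*y^2.
Starting point: (2.0558, 0.5037), alpha = 0.1
Step 1: grad_x = 2*2*2.0558 = 8.2232, grad_y = 2*5*0.5037 = 5.037
  x_1 = 2.0558 - 0.1*8.2232 = 1.2335
  y_1 = 0.5037 - 0.1*5.037 = -0.0
Step 2: grad_x = 2*2*1.2335 = 4.9339, grad_y = 2*5*-0.0 = -0.0
  x_2 = 1.2335 - 0.1*4.9339 = 0.7401
  y_2 = -0.0 - 0.1*-0.0 = 0.0
Step 3: grad_x = 2*2*0.7401 = 2.9604, grad_y = 2*5*0.0 = 0.0
  x_3 = 0.7401 - 0.1*2.9604 = 0.4441
  y_3 = 0.0 - 0.1*0.0 = 0.0
Step 4: grad_x = 2*2*0.4441 = 1.7762, grad_y = 2*5*0.0 = 0.0
  x_4 = 0.4441 - 0.1*1.7762 = 0.2664
  y_4 = 0.0 - 0.1*0.0 = 0.0
f(0.2664, 0.0) = 2*0.2664^2 + 5*0.0^2 = 0.142


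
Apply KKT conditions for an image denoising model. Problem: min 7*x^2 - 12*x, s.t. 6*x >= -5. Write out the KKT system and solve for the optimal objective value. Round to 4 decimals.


Step 1: Try lambda = 0 (constraint inactive).
Stationarity: 2*7*x - 12 = 0
x* = 12/(2*7) = 6/7 = 0.8571 (rounded; the exact value 6/7 is used below)
Check constraint: 6*0.8571 = 5.1426 >= -5 -- satisfied.
Step 2: Compute optimal value.
f(x*) = 7*(6/7)^2 - 12*(6/7) = -5.1429


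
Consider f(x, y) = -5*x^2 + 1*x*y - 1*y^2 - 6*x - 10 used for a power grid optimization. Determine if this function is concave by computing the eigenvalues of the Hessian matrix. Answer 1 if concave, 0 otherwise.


The Hessian of f(x,y) = -5*x^2 + 1*x*y - 1*y^2 - 6*x - 10 is:
H = [[-10, 1], [1, -2]]
Trace = -10 - 2 = -12
Determinant = -10*-2 - (1)^2 = 19
Discriminant = (-12)^2 - 4*19 = 68.0
Eigenvalues: lambda_1 = -10.1231, lambda_2 = -1.8769
The function is concave.

1
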